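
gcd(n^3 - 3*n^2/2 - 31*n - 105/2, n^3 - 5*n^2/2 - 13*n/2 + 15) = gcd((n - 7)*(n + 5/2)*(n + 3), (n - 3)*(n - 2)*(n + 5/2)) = n + 5/2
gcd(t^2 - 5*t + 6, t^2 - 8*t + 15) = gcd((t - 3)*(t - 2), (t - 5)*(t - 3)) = t - 3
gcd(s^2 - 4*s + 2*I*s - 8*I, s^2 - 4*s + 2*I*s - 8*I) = s^2 + s*(-4 + 2*I) - 8*I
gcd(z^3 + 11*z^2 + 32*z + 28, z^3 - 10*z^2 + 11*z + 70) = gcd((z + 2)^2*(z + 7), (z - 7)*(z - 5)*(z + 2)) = z + 2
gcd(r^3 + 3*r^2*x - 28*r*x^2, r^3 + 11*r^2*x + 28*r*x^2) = r^2 + 7*r*x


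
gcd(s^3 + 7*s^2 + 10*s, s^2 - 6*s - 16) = s + 2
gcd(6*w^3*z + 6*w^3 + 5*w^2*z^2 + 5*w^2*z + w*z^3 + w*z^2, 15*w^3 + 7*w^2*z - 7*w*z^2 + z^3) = 1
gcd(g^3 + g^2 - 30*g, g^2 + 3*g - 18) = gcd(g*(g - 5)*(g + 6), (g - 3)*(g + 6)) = g + 6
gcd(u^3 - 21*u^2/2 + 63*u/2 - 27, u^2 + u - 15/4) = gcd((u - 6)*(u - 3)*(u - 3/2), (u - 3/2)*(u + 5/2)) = u - 3/2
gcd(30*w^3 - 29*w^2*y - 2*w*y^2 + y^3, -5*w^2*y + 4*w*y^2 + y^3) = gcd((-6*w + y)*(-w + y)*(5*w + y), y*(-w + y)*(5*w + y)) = -5*w^2 + 4*w*y + y^2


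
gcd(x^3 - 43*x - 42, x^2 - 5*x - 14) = x - 7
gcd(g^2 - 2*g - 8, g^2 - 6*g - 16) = g + 2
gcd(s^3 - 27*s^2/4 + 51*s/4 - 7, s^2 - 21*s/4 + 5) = s - 4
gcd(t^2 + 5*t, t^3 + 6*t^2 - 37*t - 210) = t + 5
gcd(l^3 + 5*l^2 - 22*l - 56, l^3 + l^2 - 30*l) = 1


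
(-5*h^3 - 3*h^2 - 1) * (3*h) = -15*h^4 - 9*h^3 - 3*h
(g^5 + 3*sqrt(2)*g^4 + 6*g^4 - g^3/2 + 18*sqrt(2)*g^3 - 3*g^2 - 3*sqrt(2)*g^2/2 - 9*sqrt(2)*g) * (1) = g^5 + 3*sqrt(2)*g^4 + 6*g^4 - g^3/2 + 18*sqrt(2)*g^3 - 3*g^2 - 3*sqrt(2)*g^2/2 - 9*sqrt(2)*g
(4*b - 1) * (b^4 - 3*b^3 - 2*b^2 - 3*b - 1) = 4*b^5 - 13*b^4 - 5*b^3 - 10*b^2 - b + 1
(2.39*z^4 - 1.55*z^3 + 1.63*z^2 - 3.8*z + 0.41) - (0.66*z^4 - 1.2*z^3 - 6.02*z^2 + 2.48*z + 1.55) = 1.73*z^4 - 0.35*z^3 + 7.65*z^2 - 6.28*z - 1.14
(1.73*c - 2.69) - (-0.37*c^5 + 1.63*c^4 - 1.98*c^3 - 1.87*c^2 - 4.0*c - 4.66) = 0.37*c^5 - 1.63*c^4 + 1.98*c^3 + 1.87*c^2 + 5.73*c + 1.97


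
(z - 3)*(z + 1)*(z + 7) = z^3 + 5*z^2 - 17*z - 21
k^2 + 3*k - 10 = (k - 2)*(k + 5)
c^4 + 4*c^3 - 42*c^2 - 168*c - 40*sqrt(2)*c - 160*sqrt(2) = (c + 4)*(c - 5*sqrt(2))*(c + sqrt(2))*(c + 4*sqrt(2))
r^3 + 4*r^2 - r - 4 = (r - 1)*(r + 1)*(r + 4)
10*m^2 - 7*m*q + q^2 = (-5*m + q)*(-2*m + q)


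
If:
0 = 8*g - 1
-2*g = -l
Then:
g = 1/8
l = 1/4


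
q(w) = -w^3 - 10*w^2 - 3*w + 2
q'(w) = -3*w^2 - 20*w - 3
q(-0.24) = 2.16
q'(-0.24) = 1.63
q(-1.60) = -14.70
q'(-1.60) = 21.32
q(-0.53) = 0.93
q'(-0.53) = 6.76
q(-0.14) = 2.23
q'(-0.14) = -0.26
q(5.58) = -499.85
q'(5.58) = -208.01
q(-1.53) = -13.24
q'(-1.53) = 20.58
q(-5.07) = -109.52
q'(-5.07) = 21.29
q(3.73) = -200.21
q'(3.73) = -119.34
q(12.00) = -3202.00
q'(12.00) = -675.00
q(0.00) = 2.00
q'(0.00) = -3.00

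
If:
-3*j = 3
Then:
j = -1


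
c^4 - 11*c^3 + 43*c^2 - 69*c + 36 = (c - 4)*(c - 3)^2*(c - 1)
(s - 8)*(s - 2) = s^2 - 10*s + 16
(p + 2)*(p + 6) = p^2 + 8*p + 12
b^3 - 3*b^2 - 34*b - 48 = (b - 8)*(b + 2)*(b + 3)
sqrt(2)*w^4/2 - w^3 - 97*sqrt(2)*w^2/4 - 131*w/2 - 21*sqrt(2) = (w - 6*sqrt(2))*(w + sqrt(2))*(w + 7*sqrt(2)/2)*(sqrt(2)*w/2 + 1/2)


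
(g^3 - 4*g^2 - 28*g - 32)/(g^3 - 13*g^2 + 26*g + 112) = (g + 2)/(g - 7)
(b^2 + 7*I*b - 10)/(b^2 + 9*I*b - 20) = (b + 2*I)/(b + 4*I)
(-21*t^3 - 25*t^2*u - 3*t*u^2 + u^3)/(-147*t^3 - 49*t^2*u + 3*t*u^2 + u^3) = (t + u)/(7*t + u)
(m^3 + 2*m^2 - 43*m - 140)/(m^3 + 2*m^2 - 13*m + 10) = (m^2 - 3*m - 28)/(m^2 - 3*m + 2)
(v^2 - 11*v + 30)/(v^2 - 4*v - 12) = (v - 5)/(v + 2)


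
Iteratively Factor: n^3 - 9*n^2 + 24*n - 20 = (n - 5)*(n^2 - 4*n + 4) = (n - 5)*(n - 2)*(n - 2)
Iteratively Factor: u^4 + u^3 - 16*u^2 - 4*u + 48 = (u - 3)*(u^3 + 4*u^2 - 4*u - 16) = (u - 3)*(u + 2)*(u^2 + 2*u - 8) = (u - 3)*(u + 2)*(u + 4)*(u - 2)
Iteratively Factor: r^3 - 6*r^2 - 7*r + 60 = (r + 3)*(r^2 - 9*r + 20) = (r - 4)*(r + 3)*(r - 5)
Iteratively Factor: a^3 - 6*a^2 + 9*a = (a)*(a^2 - 6*a + 9) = a*(a - 3)*(a - 3)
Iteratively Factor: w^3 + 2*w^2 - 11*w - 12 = (w + 1)*(w^2 + w - 12) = (w - 3)*(w + 1)*(w + 4)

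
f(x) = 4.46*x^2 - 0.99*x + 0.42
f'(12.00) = 106.05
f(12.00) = 630.78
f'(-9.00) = -81.27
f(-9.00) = 370.59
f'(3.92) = 33.98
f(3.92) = 65.07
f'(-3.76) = -34.53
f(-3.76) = 67.20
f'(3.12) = 26.84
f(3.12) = 40.75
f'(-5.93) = -53.89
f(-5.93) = 163.13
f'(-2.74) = -25.43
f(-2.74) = 36.62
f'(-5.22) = -47.55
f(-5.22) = 127.12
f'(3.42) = 29.52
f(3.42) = 49.20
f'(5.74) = 50.21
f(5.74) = 141.68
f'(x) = 8.92*x - 0.99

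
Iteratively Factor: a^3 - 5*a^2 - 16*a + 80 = (a - 5)*(a^2 - 16) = (a - 5)*(a + 4)*(a - 4)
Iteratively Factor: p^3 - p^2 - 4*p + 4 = (p - 1)*(p^2 - 4) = (p - 2)*(p - 1)*(p + 2)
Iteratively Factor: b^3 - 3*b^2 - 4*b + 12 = (b - 2)*(b^2 - b - 6) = (b - 3)*(b - 2)*(b + 2)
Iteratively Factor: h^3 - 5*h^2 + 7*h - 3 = (h - 1)*(h^2 - 4*h + 3) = (h - 3)*(h - 1)*(h - 1)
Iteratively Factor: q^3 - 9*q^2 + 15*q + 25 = (q + 1)*(q^2 - 10*q + 25) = (q - 5)*(q + 1)*(q - 5)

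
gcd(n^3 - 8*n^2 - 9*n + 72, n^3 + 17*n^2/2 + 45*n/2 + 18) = n + 3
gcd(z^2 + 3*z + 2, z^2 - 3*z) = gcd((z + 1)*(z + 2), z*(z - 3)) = 1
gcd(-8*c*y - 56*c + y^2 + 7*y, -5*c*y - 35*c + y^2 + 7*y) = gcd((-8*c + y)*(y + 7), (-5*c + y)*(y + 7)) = y + 7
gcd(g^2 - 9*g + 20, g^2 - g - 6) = 1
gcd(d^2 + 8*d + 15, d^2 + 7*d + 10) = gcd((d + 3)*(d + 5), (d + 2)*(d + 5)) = d + 5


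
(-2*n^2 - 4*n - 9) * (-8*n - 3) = 16*n^3 + 38*n^2 + 84*n + 27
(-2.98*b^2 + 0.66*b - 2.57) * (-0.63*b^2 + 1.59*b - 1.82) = 1.8774*b^4 - 5.154*b^3 + 8.0921*b^2 - 5.2875*b + 4.6774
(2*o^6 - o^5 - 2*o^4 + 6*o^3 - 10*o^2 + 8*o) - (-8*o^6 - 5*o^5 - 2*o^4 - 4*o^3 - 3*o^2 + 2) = 10*o^6 + 4*o^5 + 10*o^3 - 7*o^2 + 8*o - 2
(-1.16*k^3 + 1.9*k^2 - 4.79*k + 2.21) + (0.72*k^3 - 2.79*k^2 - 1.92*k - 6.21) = -0.44*k^3 - 0.89*k^2 - 6.71*k - 4.0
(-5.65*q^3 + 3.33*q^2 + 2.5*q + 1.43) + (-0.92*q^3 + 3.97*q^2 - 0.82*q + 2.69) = -6.57*q^3 + 7.3*q^2 + 1.68*q + 4.12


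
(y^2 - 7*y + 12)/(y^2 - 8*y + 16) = (y - 3)/(y - 4)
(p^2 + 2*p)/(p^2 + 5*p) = (p + 2)/(p + 5)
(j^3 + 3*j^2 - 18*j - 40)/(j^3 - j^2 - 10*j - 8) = (j + 5)/(j + 1)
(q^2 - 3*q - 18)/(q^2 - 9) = (q - 6)/(q - 3)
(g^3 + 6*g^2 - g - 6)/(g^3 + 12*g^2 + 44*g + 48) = (g^2 - 1)/(g^2 + 6*g + 8)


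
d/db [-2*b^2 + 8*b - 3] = 8 - 4*b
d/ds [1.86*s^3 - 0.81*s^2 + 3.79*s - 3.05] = 5.58*s^2 - 1.62*s + 3.79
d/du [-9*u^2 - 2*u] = -18*u - 2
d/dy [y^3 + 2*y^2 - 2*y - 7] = 3*y^2 + 4*y - 2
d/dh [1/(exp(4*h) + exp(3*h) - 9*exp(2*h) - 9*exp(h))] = (-4*exp(3*h) - 3*exp(2*h) + 18*exp(h) + 9)*exp(-h)/(exp(3*h) + exp(2*h) - 9*exp(h) - 9)^2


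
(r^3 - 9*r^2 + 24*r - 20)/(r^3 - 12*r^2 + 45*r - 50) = (r - 2)/(r - 5)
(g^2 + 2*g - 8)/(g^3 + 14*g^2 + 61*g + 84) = (g - 2)/(g^2 + 10*g + 21)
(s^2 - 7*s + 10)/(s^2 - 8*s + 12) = (s - 5)/(s - 6)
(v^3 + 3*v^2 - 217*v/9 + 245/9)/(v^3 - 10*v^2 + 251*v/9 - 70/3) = (v + 7)/(v - 6)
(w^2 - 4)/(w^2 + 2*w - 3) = (w^2 - 4)/(w^2 + 2*w - 3)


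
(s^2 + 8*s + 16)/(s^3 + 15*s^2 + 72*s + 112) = 1/(s + 7)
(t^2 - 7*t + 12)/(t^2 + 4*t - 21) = (t - 4)/(t + 7)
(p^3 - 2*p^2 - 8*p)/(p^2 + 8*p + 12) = p*(p - 4)/(p + 6)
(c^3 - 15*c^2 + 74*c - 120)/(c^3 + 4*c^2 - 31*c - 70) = (c^2 - 10*c + 24)/(c^2 + 9*c + 14)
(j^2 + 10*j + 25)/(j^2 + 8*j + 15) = (j + 5)/(j + 3)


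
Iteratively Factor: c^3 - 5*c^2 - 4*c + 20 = (c - 2)*(c^2 - 3*c - 10) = (c - 5)*(c - 2)*(c + 2)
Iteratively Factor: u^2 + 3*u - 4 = (u - 1)*(u + 4)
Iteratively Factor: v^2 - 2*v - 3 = (v + 1)*(v - 3)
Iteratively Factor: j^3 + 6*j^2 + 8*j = (j + 4)*(j^2 + 2*j) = (j + 2)*(j + 4)*(j)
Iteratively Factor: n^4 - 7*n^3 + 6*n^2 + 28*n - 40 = (n - 2)*(n^3 - 5*n^2 - 4*n + 20) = (n - 2)*(n + 2)*(n^2 - 7*n + 10) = (n - 5)*(n - 2)*(n + 2)*(n - 2)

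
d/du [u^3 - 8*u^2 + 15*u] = 3*u^2 - 16*u + 15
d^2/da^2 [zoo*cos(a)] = zoo*cos(a)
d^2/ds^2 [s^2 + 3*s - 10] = 2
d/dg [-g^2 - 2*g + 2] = -2*g - 2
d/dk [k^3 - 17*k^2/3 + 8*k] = 3*k^2 - 34*k/3 + 8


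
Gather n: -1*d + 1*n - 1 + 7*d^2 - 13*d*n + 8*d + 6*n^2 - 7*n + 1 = 7*d^2 + 7*d + 6*n^2 + n*(-13*d - 6)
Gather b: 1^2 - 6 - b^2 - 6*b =-b^2 - 6*b - 5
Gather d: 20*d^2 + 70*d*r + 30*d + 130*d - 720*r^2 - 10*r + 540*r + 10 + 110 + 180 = 20*d^2 + d*(70*r + 160) - 720*r^2 + 530*r + 300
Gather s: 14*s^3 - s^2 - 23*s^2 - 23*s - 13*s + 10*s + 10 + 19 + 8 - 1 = 14*s^3 - 24*s^2 - 26*s + 36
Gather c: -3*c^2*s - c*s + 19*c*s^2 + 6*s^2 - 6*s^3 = -3*c^2*s + c*(19*s^2 - s) - 6*s^3 + 6*s^2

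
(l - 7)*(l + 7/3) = l^2 - 14*l/3 - 49/3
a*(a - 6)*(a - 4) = a^3 - 10*a^2 + 24*a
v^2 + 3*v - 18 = (v - 3)*(v + 6)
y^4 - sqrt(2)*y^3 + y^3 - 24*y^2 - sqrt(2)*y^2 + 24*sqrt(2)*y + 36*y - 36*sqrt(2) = (y - 3)*(y - 2)*(y + 6)*(y - sqrt(2))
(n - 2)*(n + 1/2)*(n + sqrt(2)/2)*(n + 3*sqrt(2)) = n^4 - 3*n^3/2 + 7*sqrt(2)*n^3/2 - 21*sqrt(2)*n^2/4 + 2*n^2 - 7*sqrt(2)*n/2 - 9*n/2 - 3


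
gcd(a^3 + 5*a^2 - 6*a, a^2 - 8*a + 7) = a - 1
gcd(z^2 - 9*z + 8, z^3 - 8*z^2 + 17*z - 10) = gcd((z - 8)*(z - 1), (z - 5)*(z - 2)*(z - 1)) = z - 1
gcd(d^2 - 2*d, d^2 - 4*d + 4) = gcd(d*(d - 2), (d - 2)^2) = d - 2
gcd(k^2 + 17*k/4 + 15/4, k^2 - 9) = k + 3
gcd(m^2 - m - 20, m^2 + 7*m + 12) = m + 4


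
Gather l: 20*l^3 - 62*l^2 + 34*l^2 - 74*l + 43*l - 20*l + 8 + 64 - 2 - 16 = 20*l^3 - 28*l^2 - 51*l + 54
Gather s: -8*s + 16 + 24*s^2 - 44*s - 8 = 24*s^2 - 52*s + 8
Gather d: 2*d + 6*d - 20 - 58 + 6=8*d - 72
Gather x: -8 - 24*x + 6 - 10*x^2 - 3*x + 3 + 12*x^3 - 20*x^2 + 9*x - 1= 12*x^3 - 30*x^2 - 18*x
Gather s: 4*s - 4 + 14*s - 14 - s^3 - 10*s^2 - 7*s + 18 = -s^3 - 10*s^2 + 11*s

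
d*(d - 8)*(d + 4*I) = d^3 - 8*d^2 + 4*I*d^2 - 32*I*d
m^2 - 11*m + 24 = (m - 8)*(m - 3)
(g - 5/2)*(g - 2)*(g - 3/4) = g^3 - 21*g^2/4 + 67*g/8 - 15/4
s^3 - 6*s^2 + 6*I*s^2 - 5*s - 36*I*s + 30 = (s - 6)*(s + I)*(s + 5*I)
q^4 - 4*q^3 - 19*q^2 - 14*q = q*(q - 7)*(q + 1)*(q + 2)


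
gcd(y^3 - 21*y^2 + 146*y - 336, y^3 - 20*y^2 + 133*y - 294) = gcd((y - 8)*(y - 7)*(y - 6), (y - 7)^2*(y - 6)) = y^2 - 13*y + 42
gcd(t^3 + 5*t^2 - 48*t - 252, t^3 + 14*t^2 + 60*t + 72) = t^2 + 12*t + 36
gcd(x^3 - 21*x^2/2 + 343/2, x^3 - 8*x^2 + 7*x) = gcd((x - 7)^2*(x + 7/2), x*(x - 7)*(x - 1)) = x - 7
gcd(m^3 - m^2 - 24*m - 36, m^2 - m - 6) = m + 2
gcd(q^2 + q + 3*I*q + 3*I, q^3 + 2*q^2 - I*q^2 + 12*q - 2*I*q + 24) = q + 3*I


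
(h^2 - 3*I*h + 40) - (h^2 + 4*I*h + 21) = -7*I*h + 19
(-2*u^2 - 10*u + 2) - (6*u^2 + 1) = -8*u^2 - 10*u + 1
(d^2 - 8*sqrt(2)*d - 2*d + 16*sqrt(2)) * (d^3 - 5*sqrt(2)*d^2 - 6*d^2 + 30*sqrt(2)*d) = d^5 - 13*sqrt(2)*d^4 - 8*d^4 + 92*d^3 + 104*sqrt(2)*d^3 - 640*d^2 - 156*sqrt(2)*d^2 + 960*d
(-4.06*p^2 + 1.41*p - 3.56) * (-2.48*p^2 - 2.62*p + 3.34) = 10.0688*p^4 + 7.1404*p^3 - 8.4258*p^2 + 14.0366*p - 11.8904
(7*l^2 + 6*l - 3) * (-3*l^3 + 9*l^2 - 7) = -21*l^5 + 45*l^4 + 63*l^3 - 76*l^2 - 42*l + 21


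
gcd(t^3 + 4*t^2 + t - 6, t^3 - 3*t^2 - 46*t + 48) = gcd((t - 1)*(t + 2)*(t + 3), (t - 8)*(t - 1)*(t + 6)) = t - 1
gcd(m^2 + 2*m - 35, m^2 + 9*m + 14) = m + 7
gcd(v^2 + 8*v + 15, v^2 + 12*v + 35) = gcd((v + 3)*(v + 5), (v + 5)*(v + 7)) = v + 5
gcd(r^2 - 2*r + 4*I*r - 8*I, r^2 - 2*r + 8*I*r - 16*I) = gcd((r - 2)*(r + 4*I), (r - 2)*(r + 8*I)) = r - 2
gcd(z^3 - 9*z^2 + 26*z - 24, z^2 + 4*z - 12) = z - 2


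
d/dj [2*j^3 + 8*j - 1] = 6*j^2 + 8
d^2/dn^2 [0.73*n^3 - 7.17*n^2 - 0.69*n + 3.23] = 4.38*n - 14.34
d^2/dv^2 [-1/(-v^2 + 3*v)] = 2*(-v*(v - 3) + (2*v - 3)^2)/(v^3*(v - 3)^3)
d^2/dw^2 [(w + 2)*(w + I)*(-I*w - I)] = -6*I*w + 2 - 6*I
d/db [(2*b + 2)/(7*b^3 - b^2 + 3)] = 2*(7*b^3 - b^2 - b*(b + 1)*(21*b - 2) + 3)/(7*b^3 - b^2 + 3)^2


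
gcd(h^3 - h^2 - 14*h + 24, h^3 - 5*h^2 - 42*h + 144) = h - 3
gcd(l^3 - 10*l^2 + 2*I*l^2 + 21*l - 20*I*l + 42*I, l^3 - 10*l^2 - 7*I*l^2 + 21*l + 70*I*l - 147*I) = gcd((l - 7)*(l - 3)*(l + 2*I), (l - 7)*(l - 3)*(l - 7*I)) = l^2 - 10*l + 21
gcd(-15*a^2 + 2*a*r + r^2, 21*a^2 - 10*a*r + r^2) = -3*a + r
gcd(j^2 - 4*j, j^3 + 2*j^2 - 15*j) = j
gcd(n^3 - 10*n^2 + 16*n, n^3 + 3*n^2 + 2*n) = n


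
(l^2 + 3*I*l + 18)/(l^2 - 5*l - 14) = (l^2 + 3*I*l + 18)/(l^2 - 5*l - 14)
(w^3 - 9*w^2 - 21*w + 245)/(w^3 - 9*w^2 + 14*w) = (w^2 - 2*w - 35)/(w*(w - 2))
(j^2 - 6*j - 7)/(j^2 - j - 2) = (j - 7)/(j - 2)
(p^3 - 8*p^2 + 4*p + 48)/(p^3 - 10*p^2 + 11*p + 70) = (p^2 - 10*p + 24)/(p^2 - 12*p + 35)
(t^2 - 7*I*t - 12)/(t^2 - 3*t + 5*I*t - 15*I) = (t^2 - 7*I*t - 12)/(t^2 + t*(-3 + 5*I) - 15*I)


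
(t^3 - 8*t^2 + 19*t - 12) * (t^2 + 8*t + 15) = t^5 - 30*t^3 + 20*t^2 + 189*t - 180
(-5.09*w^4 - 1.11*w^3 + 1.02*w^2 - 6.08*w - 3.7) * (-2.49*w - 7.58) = 12.6741*w^5 + 41.3461*w^4 + 5.874*w^3 + 7.4076*w^2 + 55.2994*w + 28.046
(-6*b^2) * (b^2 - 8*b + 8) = -6*b^4 + 48*b^3 - 48*b^2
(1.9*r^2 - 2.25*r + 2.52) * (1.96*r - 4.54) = 3.724*r^3 - 13.036*r^2 + 15.1542*r - 11.4408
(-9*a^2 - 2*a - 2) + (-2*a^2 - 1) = -11*a^2 - 2*a - 3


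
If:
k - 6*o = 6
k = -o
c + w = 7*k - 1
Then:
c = 5 - w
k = 6/7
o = -6/7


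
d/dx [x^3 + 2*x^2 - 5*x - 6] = 3*x^2 + 4*x - 5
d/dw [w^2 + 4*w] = 2*w + 4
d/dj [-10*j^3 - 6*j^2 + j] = -30*j^2 - 12*j + 1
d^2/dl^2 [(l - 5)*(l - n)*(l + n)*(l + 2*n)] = 12*l^2 + 12*l*n - 30*l - 2*n^2 - 20*n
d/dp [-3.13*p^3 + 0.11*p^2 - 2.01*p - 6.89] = -9.39*p^2 + 0.22*p - 2.01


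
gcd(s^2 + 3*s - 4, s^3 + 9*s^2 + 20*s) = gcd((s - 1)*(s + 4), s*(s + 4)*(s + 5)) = s + 4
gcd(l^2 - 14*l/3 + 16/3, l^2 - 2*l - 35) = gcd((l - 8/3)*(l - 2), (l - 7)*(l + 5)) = 1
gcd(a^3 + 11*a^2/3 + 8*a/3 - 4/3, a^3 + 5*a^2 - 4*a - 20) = a + 2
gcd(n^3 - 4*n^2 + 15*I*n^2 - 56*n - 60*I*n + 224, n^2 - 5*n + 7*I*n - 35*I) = n + 7*I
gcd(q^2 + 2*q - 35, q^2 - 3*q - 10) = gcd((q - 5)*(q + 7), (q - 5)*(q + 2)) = q - 5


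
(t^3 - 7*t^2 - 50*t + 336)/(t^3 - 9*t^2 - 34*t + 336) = (t^2 + t - 42)/(t^2 - t - 42)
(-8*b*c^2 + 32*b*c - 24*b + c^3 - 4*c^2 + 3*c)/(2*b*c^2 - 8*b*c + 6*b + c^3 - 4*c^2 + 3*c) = (-8*b + c)/(2*b + c)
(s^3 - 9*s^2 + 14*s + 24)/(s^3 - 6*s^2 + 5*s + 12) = (s - 6)/(s - 3)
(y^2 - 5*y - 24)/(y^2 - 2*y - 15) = (y - 8)/(y - 5)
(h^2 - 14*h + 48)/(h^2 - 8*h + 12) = (h - 8)/(h - 2)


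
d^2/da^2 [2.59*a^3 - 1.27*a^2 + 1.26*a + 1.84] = 15.54*a - 2.54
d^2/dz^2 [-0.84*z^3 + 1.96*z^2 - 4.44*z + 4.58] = 3.92 - 5.04*z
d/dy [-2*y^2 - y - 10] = -4*y - 1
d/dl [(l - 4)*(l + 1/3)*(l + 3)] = 3*l^2 - 4*l/3 - 37/3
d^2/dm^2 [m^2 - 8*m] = 2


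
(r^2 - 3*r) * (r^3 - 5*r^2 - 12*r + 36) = r^5 - 8*r^4 + 3*r^3 + 72*r^2 - 108*r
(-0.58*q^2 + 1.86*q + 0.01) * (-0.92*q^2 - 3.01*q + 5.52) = 0.5336*q^4 + 0.0345999999999997*q^3 - 8.8094*q^2 + 10.2371*q + 0.0552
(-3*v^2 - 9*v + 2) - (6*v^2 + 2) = -9*v^2 - 9*v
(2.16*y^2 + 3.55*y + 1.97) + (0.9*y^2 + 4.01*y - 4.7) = 3.06*y^2 + 7.56*y - 2.73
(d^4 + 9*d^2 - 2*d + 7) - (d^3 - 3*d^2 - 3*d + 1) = d^4 - d^3 + 12*d^2 + d + 6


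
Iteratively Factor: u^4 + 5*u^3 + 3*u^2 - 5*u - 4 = (u + 4)*(u^3 + u^2 - u - 1) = (u + 1)*(u + 4)*(u^2 - 1) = (u + 1)^2*(u + 4)*(u - 1)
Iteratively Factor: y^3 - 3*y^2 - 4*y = (y + 1)*(y^2 - 4*y) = y*(y + 1)*(y - 4)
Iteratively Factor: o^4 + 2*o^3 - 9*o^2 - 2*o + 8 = (o - 1)*(o^3 + 3*o^2 - 6*o - 8) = (o - 1)*(o + 4)*(o^2 - o - 2) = (o - 2)*(o - 1)*(o + 4)*(o + 1)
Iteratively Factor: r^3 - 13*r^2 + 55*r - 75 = (r - 5)*(r^2 - 8*r + 15) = (r - 5)^2*(r - 3)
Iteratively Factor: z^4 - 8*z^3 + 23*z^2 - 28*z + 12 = (z - 3)*(z^3 - 5*z^2 + 8*z - 4) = (z - 3)*(z - 1)*(z^2 - 4*z + 4) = (z - 3)*(z - 2)*(z - 1)*(z - 2)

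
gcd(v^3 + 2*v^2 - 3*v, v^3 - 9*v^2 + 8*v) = v^2 - v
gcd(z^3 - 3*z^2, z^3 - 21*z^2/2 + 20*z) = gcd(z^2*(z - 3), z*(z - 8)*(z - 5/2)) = z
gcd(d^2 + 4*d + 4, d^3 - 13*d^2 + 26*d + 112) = d + 2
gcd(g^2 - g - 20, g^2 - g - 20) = g^2 - g - 20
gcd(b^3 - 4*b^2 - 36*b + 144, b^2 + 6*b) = b + 6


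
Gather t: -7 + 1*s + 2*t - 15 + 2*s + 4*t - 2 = 3*s + 6*t - 24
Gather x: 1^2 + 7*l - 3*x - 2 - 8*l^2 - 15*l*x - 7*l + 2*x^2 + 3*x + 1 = -8*l^2 - 15*l*x + 2*x^2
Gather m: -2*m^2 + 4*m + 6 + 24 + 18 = -2*m^2 + 4*m + 48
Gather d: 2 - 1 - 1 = 0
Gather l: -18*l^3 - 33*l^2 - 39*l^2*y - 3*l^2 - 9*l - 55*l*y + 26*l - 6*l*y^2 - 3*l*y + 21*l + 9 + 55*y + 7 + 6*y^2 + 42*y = -18*l^3 + l^2*(-39*y - 36) + l*(-6*y^2 - 58*y + 38) + 6*y^2 + 97*y + 16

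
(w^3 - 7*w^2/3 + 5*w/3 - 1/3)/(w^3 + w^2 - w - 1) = (3*w^2 - 4*w + 1)/(3*(w^2 + 2*w + 1))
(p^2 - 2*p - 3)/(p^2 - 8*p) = (p^2 - 2*p - 3)/(p*(p - 8))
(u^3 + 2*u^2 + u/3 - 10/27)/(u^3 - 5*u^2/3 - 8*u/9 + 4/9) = (u + 5/3)/(u - 2)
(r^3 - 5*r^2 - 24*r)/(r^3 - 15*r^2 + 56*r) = (r + 3)/(r - 7)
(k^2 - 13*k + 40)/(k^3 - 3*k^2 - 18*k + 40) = (k - 8)/(k^2 + 2*k - 8)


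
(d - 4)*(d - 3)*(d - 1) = d^3 - 8*d^2 + 19*d - 12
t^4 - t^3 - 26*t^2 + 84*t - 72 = (t - 3)*(t - 2)^2*(t + 6)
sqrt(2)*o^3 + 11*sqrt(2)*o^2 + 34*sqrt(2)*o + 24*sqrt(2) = (o + 4)*(o + 6)*(sqrt(2)*o + sqrt(2))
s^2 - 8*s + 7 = (s - 7)*(s - 1)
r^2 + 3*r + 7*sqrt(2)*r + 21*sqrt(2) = (r + 3)*(r + 7*sqrt(2))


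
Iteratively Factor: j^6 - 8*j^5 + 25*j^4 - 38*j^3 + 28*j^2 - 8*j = (j - 2)*(j^5 - 6*j^4 + 13*j^3 - 12*j^2 + 4*j) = (j - 2)^2*(j^4 - 4*j^3 + 5*j^2 - 2*j) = (j - 2)^2*(j - 1)*(j^3 - 3*j^2 + 2*j) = (j - 2)^3*(j - 1)*(j^2 - j) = (j - 2)^3*(j - 1)^2*(j)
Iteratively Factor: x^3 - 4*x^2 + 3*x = (x - 3)*(x^2 - x) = x*(x - 3)*(x - 1)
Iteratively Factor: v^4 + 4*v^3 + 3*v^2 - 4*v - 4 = (v + 2)*(v^3 + 2*v^2 - v - 2) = (v + 2)^2*(v^2 - 1) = (v + 1)*(v + 2)^2*(v - 1)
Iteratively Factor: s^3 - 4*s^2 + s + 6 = (s - 3)*(s^2 - s - 2) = (s - 3)*(s - 2)*(s + 1)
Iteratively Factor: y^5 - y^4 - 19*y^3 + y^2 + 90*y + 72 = (y - 3)*(y^4 + 2*y^3 - 13*y^2 - 38*y - 24) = (y - 3)*(y + 3)*(y^3 - y^2 - 10*y - 8) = (y - 3)*(y + 1)*(y + 3)*(y^2 - 2*y - 8) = (y - 3)*(y + 1)*(y + 2)*(y + 3)*(y - 4)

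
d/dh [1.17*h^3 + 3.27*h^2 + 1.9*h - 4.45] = 3.51*h^2 + 6.54*h + 1.9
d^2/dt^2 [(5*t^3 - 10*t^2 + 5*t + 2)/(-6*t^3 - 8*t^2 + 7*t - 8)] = 6*(200*t^6 - 390*t^5 + 516*t^4 - 1341*t^3 + 76*t^2 + 208*t + 130)/(216*t^9 + 864*t^8 + 396*t^7 - 640*t^6 + 1842*t^5 + 696*t^4 - 1879*t^3 + 2712*t^2 - 1344*t + 512)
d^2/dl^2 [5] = 0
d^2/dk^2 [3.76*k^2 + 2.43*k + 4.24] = 7.52000000000000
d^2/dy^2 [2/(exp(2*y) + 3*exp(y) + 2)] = 2*(2*(2*exp(y) + 3)^2*exp(y) - (4*exp(y) + 3)*(exp(2*y) + 3*exp(y) + 2))*exp(y)/(exp(2*y) + 3*exp(y) + 2)^3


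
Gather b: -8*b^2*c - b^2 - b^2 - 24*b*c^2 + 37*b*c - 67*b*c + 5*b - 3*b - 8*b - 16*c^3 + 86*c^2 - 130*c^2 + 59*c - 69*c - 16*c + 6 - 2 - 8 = b^2*(-8*c - 2) + b*(-24*c^2 - 30*c - 6) - 16*c^3 - 44*c^2 - 26*c - 4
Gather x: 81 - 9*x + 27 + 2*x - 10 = 98 - 7*x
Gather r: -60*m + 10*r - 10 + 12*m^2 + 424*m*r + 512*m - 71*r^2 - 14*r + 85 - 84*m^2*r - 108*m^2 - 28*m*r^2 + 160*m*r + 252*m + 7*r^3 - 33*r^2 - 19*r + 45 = -96*m^2 + 704*m + 7*r^3 + r^2*(-28*m - 104) + r*(-84*m^2 + 584*m - 23) + 120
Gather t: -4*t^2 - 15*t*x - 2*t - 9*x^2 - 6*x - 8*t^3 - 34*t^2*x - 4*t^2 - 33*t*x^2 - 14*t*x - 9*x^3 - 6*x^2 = -8*t^3 + t^2*(-34*x - 8) + t*(-33*x^2 - 29*x - 2) - 9*x^3 - 15*x^2 - 6*x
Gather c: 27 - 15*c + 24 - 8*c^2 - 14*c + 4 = -8*c^2 - 29*c + 55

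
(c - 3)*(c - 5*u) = c^2 - 5*c*u - 3*c + 15*u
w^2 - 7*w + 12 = (w - 4)*(w - 3)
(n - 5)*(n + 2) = n^2 - 3*n - 10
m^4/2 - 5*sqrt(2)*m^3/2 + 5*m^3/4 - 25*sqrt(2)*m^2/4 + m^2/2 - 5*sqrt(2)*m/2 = m*(m/2 + 1)*(m + 1/2)*(m - 5*sqrt(2))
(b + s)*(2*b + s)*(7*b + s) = 14*b^3 + 23*b^2*s + 10*b*s^2 + s^3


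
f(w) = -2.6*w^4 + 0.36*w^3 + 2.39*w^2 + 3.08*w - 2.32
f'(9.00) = -7448.02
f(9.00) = -16577.17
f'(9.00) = -7448.02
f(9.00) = -16577.17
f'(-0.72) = 4.08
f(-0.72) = -4.13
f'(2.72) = -185.21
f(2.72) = -111.33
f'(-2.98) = 273.65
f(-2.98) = -204.84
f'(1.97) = -62.82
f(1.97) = -23.38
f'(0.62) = 3.98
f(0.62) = 0.21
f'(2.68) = -176.54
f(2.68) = -104.10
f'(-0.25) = 2.12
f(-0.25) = -2.96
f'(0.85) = 1.54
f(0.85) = 0.89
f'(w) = -10.4*w^3 + 1.08*w^2 + 4.78*w + 3.08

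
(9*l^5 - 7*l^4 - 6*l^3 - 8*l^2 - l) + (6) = 9*l^5 - 7*l^4 - 6*l^3 - 8*l^2 - l + 6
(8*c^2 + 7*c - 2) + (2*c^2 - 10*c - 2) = 10*c^2 - 3*c - 4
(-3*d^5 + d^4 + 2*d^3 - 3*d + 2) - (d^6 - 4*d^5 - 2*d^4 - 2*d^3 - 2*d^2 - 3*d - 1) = -d^6 + d^5 + 3*d^4 + 4*d^3 + 2*d^2 + 3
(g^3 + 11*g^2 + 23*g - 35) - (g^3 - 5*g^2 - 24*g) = 16*g^2 + 47*g - 35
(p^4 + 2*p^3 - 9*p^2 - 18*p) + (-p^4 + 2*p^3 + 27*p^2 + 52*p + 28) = 4*p^3 + 18*p^2 + 34*p + 28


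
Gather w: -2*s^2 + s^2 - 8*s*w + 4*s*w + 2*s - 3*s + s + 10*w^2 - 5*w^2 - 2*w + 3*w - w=-s^2 - 4*s*w + 5*w^2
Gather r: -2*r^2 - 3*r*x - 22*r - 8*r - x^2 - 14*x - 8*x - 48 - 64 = -2*r^2 + r*(-3*x - 30) - x^2 - 22*x - 112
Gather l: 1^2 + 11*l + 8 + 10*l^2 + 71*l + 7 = 10*l^2 + 82*l + 16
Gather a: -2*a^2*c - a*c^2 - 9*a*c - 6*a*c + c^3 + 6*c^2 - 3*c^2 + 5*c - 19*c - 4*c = -2*a^2*c + a*(-c^2 - 15*c) + c^3 + 3*c^2 - 18*c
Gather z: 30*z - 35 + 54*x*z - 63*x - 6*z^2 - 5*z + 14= -63*x - 6*z^2 + z*(54*x + 25) - 21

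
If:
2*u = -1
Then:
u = -1/2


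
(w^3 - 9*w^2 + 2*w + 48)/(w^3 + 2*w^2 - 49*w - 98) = (w^2 - 11*w + 24)/(w^2 - 49)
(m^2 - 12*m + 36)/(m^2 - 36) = (m - 6)/(m + 6)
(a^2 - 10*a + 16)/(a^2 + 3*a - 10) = (a - 8)/(a + 5)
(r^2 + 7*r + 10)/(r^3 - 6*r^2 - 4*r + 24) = (r + 5)/(r^2 - 8*r + 12)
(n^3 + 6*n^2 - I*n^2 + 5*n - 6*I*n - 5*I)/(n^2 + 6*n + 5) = n - I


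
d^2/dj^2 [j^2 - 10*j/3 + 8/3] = 2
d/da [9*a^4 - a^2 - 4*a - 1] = 36*a^3 - 2*a - 4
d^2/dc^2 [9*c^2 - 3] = 18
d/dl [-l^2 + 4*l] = 4 - 2*l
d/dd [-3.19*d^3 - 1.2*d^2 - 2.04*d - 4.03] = -9.57*d^2 - 2.4*d - 2.04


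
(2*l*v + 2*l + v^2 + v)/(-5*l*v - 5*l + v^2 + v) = (2*l + v)/(-5*l + v)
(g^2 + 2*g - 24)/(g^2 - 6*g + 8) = (g + 6)/(g - 2)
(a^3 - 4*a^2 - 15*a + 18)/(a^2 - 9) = (a^2 - 7*a + 6)/(a - 3)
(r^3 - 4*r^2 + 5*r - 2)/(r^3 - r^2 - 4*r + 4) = (r - 1)/(r + 2)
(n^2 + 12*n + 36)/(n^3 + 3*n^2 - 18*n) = (n + 6)/(n*(n - 3))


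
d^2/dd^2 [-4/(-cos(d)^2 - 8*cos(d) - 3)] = 8*(-2*sin(d)^4 + 27*sin(d)^2 + 27*cos(d) - 3*cos(3*d) + 36)/(-sin(d)^2 + 8*cos(d) + 4)^3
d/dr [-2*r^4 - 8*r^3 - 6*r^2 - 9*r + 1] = -8*r^3 - 24*r^2 - 12*r - 9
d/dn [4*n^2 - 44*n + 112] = 8*n - 44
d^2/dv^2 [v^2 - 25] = 2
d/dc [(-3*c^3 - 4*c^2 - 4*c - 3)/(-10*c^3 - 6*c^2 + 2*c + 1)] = (-22*c^4 - 92*c^3 - 131*c^2 - 44*c + 2)/(100*c^6 + 120*c^5 - 4*c^4 - 44*c^3 - 8*c^2 + 4*c + 1)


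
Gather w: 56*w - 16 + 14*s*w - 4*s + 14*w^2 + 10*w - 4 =-4*s + 14*w^2 + w*(14*s + 66) - 20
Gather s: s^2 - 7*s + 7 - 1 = s^2 - 7*s + 6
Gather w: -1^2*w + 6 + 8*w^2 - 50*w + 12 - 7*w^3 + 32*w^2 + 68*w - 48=-7*w^3 + 40*w^2 + 17*w - 30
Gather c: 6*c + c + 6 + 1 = 7*c + 7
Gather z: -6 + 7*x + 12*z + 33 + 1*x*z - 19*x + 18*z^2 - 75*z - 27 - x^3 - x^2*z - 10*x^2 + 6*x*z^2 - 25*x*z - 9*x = -x^3 - 10*x^2 - 21*x + z^2*(6*x + 18) + z*(-x^2 - 24*x - 63)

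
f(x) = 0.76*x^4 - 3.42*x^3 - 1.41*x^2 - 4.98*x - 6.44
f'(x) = 3.04*x^3 - 10.26*x^2 - 2.82*x - 4.98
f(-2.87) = 128.65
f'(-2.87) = -153.26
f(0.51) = -9.75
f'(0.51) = -8.68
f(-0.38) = -4.55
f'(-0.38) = -5.56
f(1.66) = -28.47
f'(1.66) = -24.03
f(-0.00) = -6.44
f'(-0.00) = -4.98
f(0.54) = -10.01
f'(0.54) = -9.02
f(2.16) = -41.70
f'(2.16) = -28.30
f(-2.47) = 77.08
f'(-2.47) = -106.42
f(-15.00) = 49768.51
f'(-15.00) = -12531.18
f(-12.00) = 21519.40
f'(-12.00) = -6701.70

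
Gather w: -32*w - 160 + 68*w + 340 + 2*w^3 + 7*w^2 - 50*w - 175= 2*w^3 + 7*w^2 - 14*w + 5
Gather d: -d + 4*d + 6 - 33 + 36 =3*d + 9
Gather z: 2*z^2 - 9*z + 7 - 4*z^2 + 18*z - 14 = -2*z^2 + 9*z - 7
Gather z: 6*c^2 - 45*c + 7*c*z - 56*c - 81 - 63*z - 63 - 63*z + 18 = 6*c^2 - 101*c + z*(7*c - 126) - 126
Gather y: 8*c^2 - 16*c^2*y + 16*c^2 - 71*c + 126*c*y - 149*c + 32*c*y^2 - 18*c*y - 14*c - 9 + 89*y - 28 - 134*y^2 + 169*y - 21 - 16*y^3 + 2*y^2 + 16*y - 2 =24*c^2 - 234*c - 16*y^3 + y^2*(32*c - 132) + y*(-16*c^2 + 108*c + 274) - 60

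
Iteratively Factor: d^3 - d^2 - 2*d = (d - 2)*(d^2 + d) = d*(d - 2)*(d + 1)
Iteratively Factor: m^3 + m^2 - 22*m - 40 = (m + 4)*(m^2 - 3*m - 10) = (m + 2)*(m + 4)*(m - 5)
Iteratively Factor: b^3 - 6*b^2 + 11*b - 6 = (b - 3)*(b^2 - 3*b + 2) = (b - 3)*(b - 1)*(b - 2)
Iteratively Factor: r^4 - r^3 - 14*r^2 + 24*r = (r + 4)*(r^3 - 5*r^2 + 6*r) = (r - 3)*(r + 4)*(r^2 - 2*r) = (r - 3)*(r - 2)*(r + 4)*(r)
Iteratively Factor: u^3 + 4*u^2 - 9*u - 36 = (u + 4)*(u^2 - 9) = (u + 3)*(u + 4)*(u - 3)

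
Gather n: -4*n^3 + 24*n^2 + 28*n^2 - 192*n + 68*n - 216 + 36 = -4*n^3 + 52*n^2 - 124*n - 180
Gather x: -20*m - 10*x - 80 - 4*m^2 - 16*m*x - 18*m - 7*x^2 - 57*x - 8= -4*m^2 - 38*m - 7*x^2 + x*(-16*m - 67) - 88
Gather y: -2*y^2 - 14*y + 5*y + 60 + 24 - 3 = -2*y^2 - 9*y + 81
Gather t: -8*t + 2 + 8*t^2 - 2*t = 8*t^2 - 10*t + 2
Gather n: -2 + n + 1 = n - 1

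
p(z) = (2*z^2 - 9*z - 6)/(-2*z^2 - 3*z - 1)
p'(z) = (4*z - 9)/(-2*z^2 - 3*z - 1) + (4*z + 3)*(2*z^2 - 9*z - 6)/(-2*z^2 - 3*z - 1)^2 = (-24*z^2 - 28*z - 9)/(4*z^4 + 12*z^3 + 13*z^2 + 6*z + 1)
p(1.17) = 1.90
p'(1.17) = -1.42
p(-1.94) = -7.01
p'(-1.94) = -6.14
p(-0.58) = -1.60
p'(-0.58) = -184.59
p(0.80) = 2.55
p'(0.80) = -2.13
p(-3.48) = -3.35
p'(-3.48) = -0.93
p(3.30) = 0.43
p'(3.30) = -0.34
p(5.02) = 0.01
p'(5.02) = -0.17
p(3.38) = 0.40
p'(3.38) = -0.33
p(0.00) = 6.00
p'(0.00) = -9.00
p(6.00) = -0.13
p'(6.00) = -0.13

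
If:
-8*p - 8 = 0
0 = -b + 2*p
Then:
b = -2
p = -1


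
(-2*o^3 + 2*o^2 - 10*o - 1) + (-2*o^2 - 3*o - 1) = -2*o^3 - 13*o - 2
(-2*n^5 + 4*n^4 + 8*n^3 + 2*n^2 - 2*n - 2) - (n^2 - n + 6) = -2*n^5 + 4*n^4 + 8*n^3 + n^2 - n - 8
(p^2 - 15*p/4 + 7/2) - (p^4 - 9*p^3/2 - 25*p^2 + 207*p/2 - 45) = -p^4 + 9*p^3/2 + 26*p^2 - 429*p/4 + 97/2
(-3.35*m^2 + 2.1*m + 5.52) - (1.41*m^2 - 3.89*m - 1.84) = -4.76*m^2 + 5.99*m + 7.36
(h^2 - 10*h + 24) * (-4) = -4*h^2 + 40*h - 96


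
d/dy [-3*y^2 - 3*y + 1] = -6*y - 3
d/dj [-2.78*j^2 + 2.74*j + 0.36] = 2.74 - 5.56*j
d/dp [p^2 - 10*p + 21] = 2*p - 10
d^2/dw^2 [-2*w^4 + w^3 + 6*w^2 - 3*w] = -24*w^2 + 6*w + 12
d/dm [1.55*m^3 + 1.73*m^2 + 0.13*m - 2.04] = 4.65*m^2 + 3.46*m + 0.13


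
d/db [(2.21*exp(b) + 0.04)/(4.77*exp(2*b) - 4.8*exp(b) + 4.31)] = (-10.5417*exp(2*b) - 0.381600000000001*exp(b) + 9.7171)*exp(b)/(22.7529*exp(4*b) - 45.792*exp(3*b) + 64.1574*exp(2*b) - 41.376*exp(b) + 18.5761)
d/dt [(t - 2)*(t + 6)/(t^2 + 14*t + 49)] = 2*(5*t + 26)/(t^3 + 21*t^2 + 147*t + 343)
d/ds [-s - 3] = -1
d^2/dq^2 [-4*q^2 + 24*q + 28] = -8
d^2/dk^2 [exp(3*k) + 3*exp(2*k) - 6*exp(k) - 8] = (9*exp(2*k) + 12*exp(k) - 6)*exp(k)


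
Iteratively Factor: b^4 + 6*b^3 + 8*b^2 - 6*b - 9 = (b + 3)*(b^3 + 3*b^2 - b - 3) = (b + 3)^2*(b^2 - 1) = (b - 1)*(b + 3)^2*(b + 1)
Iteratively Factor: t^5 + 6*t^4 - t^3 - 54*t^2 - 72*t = (t + 2)*(t^4 + 4*t^3 - 9*t^2 - 36*t) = (t - 3)*(t + 2)*(t^3 + 7*t^2 + 12*t) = (t - 3)*(t + 2)*(t + 4)*(t^2 + 3*t) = (t - 3)*(t + 2)*(t + 3)*(t + 4)*(t)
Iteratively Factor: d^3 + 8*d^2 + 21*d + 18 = (d + 3)*(d^2 + 5*d + 6) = (d + 2)*(d + 3)*(d + 3)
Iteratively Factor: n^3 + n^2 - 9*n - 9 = (n + 1)*(n^2 - 9) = (n + 1)*(n + 3)*(n - 3)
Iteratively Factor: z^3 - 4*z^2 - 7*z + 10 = (z - 5)*(z^2 + z - 2) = (z - 5)*(z - 1)*(z + 2)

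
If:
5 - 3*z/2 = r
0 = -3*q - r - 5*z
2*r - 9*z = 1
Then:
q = -61/24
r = 31/8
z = 3/4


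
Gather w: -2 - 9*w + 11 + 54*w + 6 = 45*w + 15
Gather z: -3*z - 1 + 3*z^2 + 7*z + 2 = 3*z^2 + 4*z + 1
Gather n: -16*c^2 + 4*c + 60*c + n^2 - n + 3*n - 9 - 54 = -16*c^2 + 64*c + n^2 + 2*n - 63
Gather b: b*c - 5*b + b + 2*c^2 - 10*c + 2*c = b*(c - 4) + 2*c^2 - 8*c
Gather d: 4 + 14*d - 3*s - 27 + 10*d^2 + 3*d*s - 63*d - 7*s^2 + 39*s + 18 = 10*d^2 + d*(3*s - 49) - 7*s^2 + 36*s - 5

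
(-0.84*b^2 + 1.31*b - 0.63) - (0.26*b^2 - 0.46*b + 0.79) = -1.1*b^2 + 1.77*b - 1.42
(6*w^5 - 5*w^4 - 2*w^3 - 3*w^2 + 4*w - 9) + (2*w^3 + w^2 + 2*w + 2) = 6*w^5 - 5*w^4 - 2*w^2 + 6*w - 7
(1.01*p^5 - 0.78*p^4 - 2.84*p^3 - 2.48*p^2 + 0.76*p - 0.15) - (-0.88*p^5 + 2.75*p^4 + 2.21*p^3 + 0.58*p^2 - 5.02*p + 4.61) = 1.89*p^5 - 3.53*p^4 - 5.05*p^3 - 3.06*p^2 + 5.78*p - 4.76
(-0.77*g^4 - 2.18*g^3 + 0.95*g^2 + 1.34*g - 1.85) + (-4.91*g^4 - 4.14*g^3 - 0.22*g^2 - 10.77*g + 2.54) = -5.68*g^4 - 6.32*g^3 + 0.73*g^2 - 9.43*g + 0.69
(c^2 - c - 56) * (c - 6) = c^3 - 7*c^2 - 50*c + 336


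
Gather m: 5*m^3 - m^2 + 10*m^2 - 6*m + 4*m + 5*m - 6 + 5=5*m^3 + 9*m^2 + 3*m - 1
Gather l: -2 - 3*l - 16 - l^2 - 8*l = -l^2 - 11*l - 18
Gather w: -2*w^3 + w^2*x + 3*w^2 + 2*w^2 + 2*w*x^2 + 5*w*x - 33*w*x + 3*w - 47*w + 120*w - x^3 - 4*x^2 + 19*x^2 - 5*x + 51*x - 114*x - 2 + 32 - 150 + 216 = -2*w^3 + w^2*(x + 5) + w*(2*x^2 - 28*x + 76) - x^3 + 15*x^2 - 68*x + 96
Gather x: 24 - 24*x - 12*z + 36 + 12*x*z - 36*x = x*(12*z - 60) - 12*z + 60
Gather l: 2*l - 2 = 2*l - 2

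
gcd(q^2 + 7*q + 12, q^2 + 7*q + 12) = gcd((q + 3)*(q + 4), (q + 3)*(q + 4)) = q^2 + 7*q + 12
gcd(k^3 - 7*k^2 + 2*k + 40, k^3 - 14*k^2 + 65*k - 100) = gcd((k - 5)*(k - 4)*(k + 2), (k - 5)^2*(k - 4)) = k^2 - 9*k + 20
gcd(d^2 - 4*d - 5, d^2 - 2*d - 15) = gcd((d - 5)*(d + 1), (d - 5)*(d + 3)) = d - 5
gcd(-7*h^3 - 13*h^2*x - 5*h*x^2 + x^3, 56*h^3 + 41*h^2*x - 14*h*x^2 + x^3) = -7*h^2 - 6*h*x + x^2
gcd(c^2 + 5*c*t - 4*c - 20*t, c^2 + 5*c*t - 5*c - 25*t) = c + 5*t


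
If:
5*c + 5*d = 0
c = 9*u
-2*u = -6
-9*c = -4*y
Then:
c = 27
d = -27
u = 3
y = 243/4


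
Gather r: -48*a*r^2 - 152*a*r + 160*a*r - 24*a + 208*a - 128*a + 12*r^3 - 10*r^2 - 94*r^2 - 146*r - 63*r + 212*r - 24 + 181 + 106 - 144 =56*a + 12*r^3 + r^2*(-48*a - 104) + r*(8*a + 3) + 119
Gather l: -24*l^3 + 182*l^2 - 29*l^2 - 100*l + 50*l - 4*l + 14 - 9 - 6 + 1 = -24*l^3 + 153*l^2 - 54*l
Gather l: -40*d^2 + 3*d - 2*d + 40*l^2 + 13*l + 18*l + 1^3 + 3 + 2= -40*d^2 + d + 40*l^2 + 31*l + 6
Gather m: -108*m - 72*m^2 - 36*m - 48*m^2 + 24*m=-120*m^2 - 120*m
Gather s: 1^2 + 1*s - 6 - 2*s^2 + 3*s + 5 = -2*s^2 + 4*s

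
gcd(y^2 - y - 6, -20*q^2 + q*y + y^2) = 1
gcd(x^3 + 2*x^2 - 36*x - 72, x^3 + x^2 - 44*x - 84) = x^2 + 8*x + 12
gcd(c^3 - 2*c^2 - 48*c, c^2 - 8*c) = c^2 - 8*c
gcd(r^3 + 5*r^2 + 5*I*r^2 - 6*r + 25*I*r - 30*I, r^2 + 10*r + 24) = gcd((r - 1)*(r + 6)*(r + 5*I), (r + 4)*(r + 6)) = r + 6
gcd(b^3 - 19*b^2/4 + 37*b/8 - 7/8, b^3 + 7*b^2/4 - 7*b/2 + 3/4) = b^2 - 5*b/4 + 1/4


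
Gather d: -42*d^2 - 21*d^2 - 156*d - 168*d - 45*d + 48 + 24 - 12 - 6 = -63*d^2 - 369*d + 54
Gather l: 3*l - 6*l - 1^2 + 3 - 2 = -3*l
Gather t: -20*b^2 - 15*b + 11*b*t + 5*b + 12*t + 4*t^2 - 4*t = -20*b^2 - 10*b + 4*t^2 + t*(11*b + 8)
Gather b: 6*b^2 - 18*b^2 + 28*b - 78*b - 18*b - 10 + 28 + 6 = -12*b^2 - 68*b + 24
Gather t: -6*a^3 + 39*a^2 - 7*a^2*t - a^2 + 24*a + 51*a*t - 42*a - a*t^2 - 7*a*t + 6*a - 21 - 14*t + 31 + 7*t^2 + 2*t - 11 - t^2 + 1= -6*a^3 + 38*a^2 - 12*a + t^2*(6 - a) + t*(-7*a^2 + 44*a - 12)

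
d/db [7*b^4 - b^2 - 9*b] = 28*b^3 - 2*b - 9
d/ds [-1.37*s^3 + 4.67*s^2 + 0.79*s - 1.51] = -4.11*s^2 + 9.34*s + 0.79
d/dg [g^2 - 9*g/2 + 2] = 2*g - 9/2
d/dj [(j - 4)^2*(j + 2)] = 3*j*(j - 4)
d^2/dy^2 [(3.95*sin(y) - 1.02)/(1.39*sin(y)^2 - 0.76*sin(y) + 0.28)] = (-7.631795*sin(y)^5 + 3.710188*sin(y)^4 + 21.255046*sin(y)^3 - 13.663796*sin(y)^2 - 2.851496*sin(y) + 1.296784)/(2.685619*sin(y)^6 - 4.405188*sin(y)^5 + 4.031556*sin(y)^4 - 2.213728*sin(y)^3 + 0.812112*sin(y)^2 - 0.178752*sin(y) + 0.021952)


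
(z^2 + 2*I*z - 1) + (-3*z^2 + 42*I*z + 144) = -2*z^2 + 44*I*z + 143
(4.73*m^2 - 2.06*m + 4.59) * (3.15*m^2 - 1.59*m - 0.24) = 14.8995*m^4 - 14.0097*m^3 + 16.5987*m^2 - 6.8037*m - 1.1016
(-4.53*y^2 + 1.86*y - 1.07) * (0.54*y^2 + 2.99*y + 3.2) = -2.4462*y^4 - 12.5403*y^3 - 9.5124*y^2 + 2.7527*y - 3.424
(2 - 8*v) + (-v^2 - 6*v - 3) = -v^2 - 14*v - 1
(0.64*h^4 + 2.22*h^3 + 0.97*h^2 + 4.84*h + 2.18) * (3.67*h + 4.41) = 2.3488*h^5 + 10.9698*h^4 + 13.3501*h^3 + 22.0405*h^2 + 29.345*h + 9.6138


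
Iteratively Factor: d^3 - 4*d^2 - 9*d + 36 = (d + 3)*(d^2 - 7*d + 12) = (d - 4)*(d + 3)*(d - 3)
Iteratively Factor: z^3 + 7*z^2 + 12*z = (z + 4)*(z^2 + 3*z) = z*(z + 4)*(z + 3)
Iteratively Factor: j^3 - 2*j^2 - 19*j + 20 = (j - 1)*(j^2 - j - 20) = (j - 1)*(j + 4)*(j - 5)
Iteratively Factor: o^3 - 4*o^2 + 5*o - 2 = (o - 2)*(o^2 - 2*o + 1) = (o - 2)*(o - 1)*(o - 1)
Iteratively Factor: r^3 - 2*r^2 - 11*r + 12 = (r - 4)*(r^2 + 2*r - 3) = (r - 4)*(r - 1)*(r + 3)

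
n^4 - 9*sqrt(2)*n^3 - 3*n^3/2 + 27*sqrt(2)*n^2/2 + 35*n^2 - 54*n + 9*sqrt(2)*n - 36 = (n - 2)*(n + 1/2)*(n - 6*sqrt(2))*(n - 3*sqrt(2))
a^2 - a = a*(a - 1)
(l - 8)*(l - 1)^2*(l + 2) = l^4 - 8*l^3 - 3*l^2 + 26*l - 16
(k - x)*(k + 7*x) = k^2 + 6*k*x - 7*x^2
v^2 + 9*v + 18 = (v + 3)*(v + 6)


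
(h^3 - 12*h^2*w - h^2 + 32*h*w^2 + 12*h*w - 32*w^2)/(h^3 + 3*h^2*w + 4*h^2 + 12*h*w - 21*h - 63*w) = (h^3 - 12*h^2*w - h^2 + 32*h*w^2 + 12*h*w - 32*w^2)/(h^3 + 3*h^2*w + 4*h^2 + 12*h*w - 21*h - 63*w)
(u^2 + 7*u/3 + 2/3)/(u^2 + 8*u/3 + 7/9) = 3*(u + 2)/(3*u + 7)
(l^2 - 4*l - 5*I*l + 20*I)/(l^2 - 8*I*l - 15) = (l - 4)/(l - 3*I)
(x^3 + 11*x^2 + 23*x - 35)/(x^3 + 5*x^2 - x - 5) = (x + 7)/(x + 1)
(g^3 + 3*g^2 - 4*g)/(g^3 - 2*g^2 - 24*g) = (g - 1)/(g - 6)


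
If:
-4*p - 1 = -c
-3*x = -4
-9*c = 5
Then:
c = -5/9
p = -7/18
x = 4/3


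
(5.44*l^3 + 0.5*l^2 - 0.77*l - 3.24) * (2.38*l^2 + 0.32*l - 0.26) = 12.9472*l^5 + 2.9308*l^4 - 3.087*l^3 - 8.0876*l^2 - 0.8366*l + 0.8424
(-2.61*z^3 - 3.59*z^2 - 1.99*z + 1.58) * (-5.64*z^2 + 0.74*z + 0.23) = 14.7204*z^5 + 18.3162*z^4 + 7.9667*z^3 - 11.2095*z^2 + 0.7115*z + 0.3634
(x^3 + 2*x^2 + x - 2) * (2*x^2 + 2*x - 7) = 2*x^5 + 6*x^4 - x^3 - 16*x^2 - 11*x + 14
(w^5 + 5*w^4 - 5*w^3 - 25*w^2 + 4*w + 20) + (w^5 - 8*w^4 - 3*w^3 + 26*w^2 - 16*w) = 2*w^5 - 3*w^4 - 8*w^3 + w^2 - 12*w + 20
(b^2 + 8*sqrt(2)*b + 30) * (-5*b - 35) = -5*b^3 - 40*sqrt(2)*b^2 - 35*b^2 - 280*sqrt(2)*b - 150*b - 1050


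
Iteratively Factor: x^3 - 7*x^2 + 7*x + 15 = (x + 1)*(x^2 - 8*x + 15) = (x - 3)*(x + 1)*(x - 5)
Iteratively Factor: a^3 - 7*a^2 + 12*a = (a)*(a^2 - 7*a + 12) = a*(a - 3)*(a - 4)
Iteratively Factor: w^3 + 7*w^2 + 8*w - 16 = (w - 1)*(w^2 + 8*w + 16) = (w - 1)*(w + 4)*(w + 4)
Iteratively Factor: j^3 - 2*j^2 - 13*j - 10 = (j - 5)*(j^2 + 3*j + 2) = (j - 5)*(j + 1)*(j + 2)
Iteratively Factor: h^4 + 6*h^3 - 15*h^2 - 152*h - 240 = (h + 4)*(h^3 + 2*h^2 - 23*h - 60) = (h - 5)*(h + 4)*(h^2 + 7*h + 12) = (h - 5)*(h + 4)^2*(h + 3)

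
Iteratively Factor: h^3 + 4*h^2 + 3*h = (h)*(h^2 + 4*h + 3) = h*(h + 1)*(h + 3)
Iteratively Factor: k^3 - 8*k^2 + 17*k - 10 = (k - 5)*(k^2 - 3*k + 2) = (k - 5)*(k - 2)*(k - 1)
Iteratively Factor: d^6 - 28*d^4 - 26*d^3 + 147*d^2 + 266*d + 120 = (d + 1)*(d^5 - d^4 - 27*d^3 + d^2 + 146*d + 120) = (d - 3)*(d + 1)*(d^4 + 2*d^3 - 21*d^2 - 62*d - 40) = (d - 5)*(d - 3)*(d + 1)*(d^3 + 7*d^2 + 14*d + 8) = (d - 5)*(d - 3)*(d + 1)*(d + 4)*(d^2 + 3*d + 2) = (d - 5)*(d - 3)*(d + 1)^2*(d + 4)*(d + 2)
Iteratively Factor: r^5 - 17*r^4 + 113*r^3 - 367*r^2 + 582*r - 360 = (r - 4)*(r^4 - 13*r^3 + 61*r^2 - 123*r + 90) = (r - 4)*(r - 3)*(r^3 - 10*r^2 + 31*r - 30) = (r - 5)*(r - 4)*(r - 3)*(r^2 - 5*r + 6) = (r - 5)*(r - 4)*(r - 3)^2*(r - 2)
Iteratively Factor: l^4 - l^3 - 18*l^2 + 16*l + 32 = (l - 4)*(l^3 + 3*l^2 - 6*l - 8) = (l - 4)*(l + 4)*(l^2 - l - 2) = (l - 4)*(l - 2)*(l + 4)*(l + 1)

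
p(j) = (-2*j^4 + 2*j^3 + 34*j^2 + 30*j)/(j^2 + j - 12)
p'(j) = (-2*j - 1)*(-2*j^4 + 2*j^3 + 34*j^2 + 30*j)/(j^2 + j - 12)^2 + (-8*j^3 + 6*j^2 + 68*j + 30)/(j^2 + j - 12)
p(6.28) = -32.21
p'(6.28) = -25.24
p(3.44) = 93.75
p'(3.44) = -222.83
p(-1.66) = -1.79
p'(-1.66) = 3.11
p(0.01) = -0.03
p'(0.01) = -2.56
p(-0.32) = 0.51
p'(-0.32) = -0.73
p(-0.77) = 0.37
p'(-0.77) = 1.23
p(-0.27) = 0.46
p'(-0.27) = -0.99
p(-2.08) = -3.00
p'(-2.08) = 2.36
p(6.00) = -25.20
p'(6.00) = -24.88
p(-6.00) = -110.00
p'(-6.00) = 19.78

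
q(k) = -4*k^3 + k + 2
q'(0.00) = 1.00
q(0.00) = 2.00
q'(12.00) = -1727.00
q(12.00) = -6898.00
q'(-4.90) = -287.12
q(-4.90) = 467.70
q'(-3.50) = -146.00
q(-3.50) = 170.00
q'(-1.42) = -23.20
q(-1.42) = 12.03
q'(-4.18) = -208.67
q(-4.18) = 289.96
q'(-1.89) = -41.87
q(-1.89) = 27.12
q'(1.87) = -40.96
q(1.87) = -22.29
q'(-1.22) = -16.86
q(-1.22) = 8.04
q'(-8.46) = -857.86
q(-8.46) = 2415.52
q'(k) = 1 - 12*k^2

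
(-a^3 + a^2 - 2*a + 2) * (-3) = 3*a^3 - 3*a^2 + 6*a - 6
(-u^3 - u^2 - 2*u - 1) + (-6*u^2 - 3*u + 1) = -u^3 - 7*u^2 - 5*u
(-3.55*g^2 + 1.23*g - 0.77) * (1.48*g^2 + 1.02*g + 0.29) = -5.254*g^4 - 1.8006*g^3 - 0.9145*g^2 - 0.4287*g - 0.2233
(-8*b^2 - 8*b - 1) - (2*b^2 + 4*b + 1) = -10*b^2 - 12*b - 2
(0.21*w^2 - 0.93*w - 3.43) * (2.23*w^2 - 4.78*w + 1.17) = 0.4683*w^4 - 3.0777*w^3 - 2.9578*w^2 + 15.3073*w - 4.0131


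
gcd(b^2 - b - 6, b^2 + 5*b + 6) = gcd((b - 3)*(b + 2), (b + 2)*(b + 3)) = b + 2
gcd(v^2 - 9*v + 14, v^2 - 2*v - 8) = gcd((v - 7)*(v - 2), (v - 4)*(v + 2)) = 1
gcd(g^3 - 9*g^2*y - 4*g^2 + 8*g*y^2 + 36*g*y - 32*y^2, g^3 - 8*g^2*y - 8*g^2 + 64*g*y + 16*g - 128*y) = -g^2 + 8*g*y + 4*g - 32*y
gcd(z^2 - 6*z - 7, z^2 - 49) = z - 7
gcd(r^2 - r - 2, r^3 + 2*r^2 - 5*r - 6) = r^2 - r - 2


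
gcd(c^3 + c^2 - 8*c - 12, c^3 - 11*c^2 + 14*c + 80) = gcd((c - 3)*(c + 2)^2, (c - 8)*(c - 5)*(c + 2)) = c + 2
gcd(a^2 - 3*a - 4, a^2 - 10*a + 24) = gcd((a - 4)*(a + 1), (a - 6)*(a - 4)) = a - 4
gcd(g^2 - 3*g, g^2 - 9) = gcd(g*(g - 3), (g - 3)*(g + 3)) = g - 3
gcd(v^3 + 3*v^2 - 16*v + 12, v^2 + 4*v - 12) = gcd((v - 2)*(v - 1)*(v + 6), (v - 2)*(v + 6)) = v^2 + 4*v - 12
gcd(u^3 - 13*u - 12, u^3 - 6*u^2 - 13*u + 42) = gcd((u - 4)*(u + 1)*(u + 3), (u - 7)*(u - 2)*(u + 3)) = u + 3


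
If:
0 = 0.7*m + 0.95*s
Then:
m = -1.35714285714286*s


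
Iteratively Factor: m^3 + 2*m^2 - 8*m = (m)*(m^2 + 2*m - 8) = m*(m - 2)*(m + 4)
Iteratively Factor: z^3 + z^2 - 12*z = (z + 4)*(z^2 - 3*z) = (z - 3)*(z + 4)*(z)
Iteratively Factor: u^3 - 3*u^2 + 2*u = (u - 1)*(u^2 - 2*u) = (u - 2)*(u - 1)*(u)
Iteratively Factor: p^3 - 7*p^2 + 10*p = (p)*(p^2 - 7*p + 10) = p*(p - 5)*(p - 2)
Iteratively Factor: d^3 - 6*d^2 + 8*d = (d)*(d^2 - 6*d + 8) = d*(d - 4)*(d - 2)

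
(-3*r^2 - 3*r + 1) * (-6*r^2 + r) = 18*r^4 + 15*r^3 - 9*r^2 + r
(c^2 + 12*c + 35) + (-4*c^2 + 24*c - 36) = -3*c^2 + 36*c - 1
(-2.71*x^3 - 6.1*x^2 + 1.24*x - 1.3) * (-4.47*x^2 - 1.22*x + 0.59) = 12.1137*x^5 + 30.5732*x^4 + 0.300299999999999*x^3 + 0.6992*x^2 + 2.3176*x - 0.767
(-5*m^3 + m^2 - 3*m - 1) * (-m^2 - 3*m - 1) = 5*m^5 + 14*m^4 + 5*m^3 + 9*m^2 + 6*m + 1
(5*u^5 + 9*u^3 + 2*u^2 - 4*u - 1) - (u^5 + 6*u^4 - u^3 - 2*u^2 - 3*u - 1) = 4*u^5 - 6*u^4 + 10*u^3 + 4*u^2 - u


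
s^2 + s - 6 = (s - 2)*(s + 3)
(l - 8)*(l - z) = l^2 - l*z - 8*l + 8*z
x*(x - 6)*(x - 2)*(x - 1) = x^4 - 9*x^3 + 20*x^2 - 12*x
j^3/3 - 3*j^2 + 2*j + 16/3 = (j/3 + 1/3)*(j - 8)*(j - 2)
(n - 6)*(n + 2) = n^2 - 4*n - 12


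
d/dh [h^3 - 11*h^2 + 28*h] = 3*h^2 - 22*h + 28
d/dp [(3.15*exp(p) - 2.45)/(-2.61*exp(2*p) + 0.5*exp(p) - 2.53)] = (8.2215*exp(2*p) - 12.789*exp(p) - 6.7445)*exp(p)/(6.8121*exp(4*p) - 2.61*exp(3*p) + 13.4566*exp(2*p) - 2.53*exp(p) + 6.4009)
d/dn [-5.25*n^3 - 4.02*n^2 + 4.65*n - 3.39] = -15.75*n^2 - 8.04*n + 4.65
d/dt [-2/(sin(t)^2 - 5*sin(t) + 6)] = 2*(2*sin(t) - 5)*cos(t)/(sin(t)^2 - 5*sin(t) + 6)^2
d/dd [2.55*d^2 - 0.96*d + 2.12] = 5.1*d - 0.96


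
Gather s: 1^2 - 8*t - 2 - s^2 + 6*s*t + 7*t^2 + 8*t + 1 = -s^2 + 6*s*t + 7*t^2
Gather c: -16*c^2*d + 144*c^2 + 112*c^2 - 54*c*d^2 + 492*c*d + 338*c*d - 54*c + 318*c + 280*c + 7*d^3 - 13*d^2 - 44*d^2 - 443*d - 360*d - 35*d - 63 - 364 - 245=c^2*(256 - 16*d) + c*(-54*d^2 + 830*d + 544) + 7*d^3 - 57*d^2 - 838*d - 672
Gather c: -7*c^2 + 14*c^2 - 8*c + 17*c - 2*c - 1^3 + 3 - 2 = 7*c^2 + 7*c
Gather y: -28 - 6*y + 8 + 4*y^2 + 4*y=4*y^2 - 2*y - 20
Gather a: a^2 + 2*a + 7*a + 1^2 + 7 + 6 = a^2 + 9*a + 14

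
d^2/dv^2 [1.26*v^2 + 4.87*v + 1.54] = 2.52000000000000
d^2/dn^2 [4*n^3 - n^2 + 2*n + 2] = 24*n - 2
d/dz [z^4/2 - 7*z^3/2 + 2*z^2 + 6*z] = 2*z^3 - 21*z^2/2 + 4*z + 6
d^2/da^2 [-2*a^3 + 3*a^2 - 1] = 6 - 12*a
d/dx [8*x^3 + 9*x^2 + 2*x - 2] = 24*x^2 + 18*x + 2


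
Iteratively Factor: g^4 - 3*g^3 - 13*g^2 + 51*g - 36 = (g - 3)*(g^3 - 13*g + 12) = (g - 3)*(g + 4)*(g^2 - 4*g + 3) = (g - 3)*(g - 1)*(g + 4)*(g - 3)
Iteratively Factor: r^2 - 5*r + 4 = (r - 4)*(r - 1)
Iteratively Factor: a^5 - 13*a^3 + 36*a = (a + 2)*(a^4 - 2*a^3 - 9*a^2 + 18*a) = a*(a + 2)*(a^3 - 2*a^2 - 9*a + 18) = a*(a + 2)*(a + 3)*(a^2 - 5*a + 6) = a*(a - 2)*(a + 2)*(a + 3)*(a - 3)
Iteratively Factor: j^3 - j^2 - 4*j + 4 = (j + 2)*(j^2 - 3*j + 2) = (j - 2)*(j + 2)*(j - 1)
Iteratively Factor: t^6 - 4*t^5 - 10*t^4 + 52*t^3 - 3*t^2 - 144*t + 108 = (t - 2)*(t^5 - 2*t^4 - 14*t^3 + 24*t^2 + 45*t - 54) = (t - 3)*(t - 2)*(t^4 + t^3 - 11*t^2 - 9*t + 18) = (t - 3)*(t - 2)*(t + 3)*(t^3 - 2*t^2 - 5*t + 6) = (t - 3)^2*(t - 2)*(t + 3)*(t^2 + t - 2) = (t - 3)^2*(t - 2)*(t + 2)*(t + 3)*(t - 1)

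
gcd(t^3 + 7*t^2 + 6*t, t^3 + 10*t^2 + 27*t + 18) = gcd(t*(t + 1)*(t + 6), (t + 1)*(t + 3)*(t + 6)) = t^2 + 7*t + 6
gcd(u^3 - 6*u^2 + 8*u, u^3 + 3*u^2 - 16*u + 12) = u - 2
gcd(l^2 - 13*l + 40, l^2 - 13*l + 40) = l^2 - 13*l + 40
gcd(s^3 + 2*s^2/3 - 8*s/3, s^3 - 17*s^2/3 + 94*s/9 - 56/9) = s - 4/3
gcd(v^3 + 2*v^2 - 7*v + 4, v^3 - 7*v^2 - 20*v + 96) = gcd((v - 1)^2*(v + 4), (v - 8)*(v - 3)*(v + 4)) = v + 4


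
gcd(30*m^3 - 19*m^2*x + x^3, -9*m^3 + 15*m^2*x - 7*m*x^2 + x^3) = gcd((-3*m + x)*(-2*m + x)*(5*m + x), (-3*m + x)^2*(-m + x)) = -3*m + x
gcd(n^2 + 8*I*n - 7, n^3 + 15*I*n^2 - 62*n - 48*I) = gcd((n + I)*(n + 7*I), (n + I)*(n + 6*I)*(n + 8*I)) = n + I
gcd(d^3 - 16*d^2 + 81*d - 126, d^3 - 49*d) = d - 7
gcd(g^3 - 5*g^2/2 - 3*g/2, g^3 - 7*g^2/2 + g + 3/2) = g^2 - 5*g/2 - 3/2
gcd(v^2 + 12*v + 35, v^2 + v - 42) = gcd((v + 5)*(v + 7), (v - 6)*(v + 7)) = v + 7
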